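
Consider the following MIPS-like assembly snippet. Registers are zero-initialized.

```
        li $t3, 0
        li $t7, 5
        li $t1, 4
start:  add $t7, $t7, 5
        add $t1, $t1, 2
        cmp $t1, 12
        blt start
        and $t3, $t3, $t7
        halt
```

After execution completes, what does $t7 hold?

$t3=0
$t7=5
$t1=4
$t7=5+5=10
$t1=4+2=6
cmp $t1, 12  (cmp 6,12)
blt start: taken
$t7=10+5=15
$t1=6+2=8
cmp $t1, 12  (cmp 8,12)
blt start: taken
$t7=15+5=20
$t1=8+2=10
cmp $t1, 12  (cmp 10,12)
blt start: taken
$t7=20+5=25
$t1=10+2=12
cmp $t1, 12  (cmp 12,12)
blt start: not taken
$t3=0&25=0
halt.

25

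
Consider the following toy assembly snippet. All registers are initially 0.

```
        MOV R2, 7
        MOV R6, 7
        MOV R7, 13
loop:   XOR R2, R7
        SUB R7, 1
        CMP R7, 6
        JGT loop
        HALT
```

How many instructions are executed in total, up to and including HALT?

R2=7
R6=7
R7=13
R2=7^13=10
R7=13-1=12
CMP R7, 6  (cmp 12,6)
JGT loop: taken
R2=10^12=6
R7=12-1=11
CMP R7, 6  (cmp 11,6)
JGT loop: taken
R2=6^11=13
R7=11-1=10
CMP R7, 6  (cmp 10,6)
JGT loop: taken
R2=13^10=7
R7=10-1=9
CMP R7, 6  (cmp 9,6)
JGT loop: taken
R2=7^9=14
R7=9-1=8
CMP R7, 6  (cmp 8,6)
JGT loop: taken
R2=14^8=6
R7=8-1=7
CMP R7, 6  (cmp 7,6)
JGT loop: taken
R2=6^7=1
R7=7-1=6
CMP R7, 6  (cmp 6,6)
JGT loop: not taken
halt.
Total executed instructions: 32.

32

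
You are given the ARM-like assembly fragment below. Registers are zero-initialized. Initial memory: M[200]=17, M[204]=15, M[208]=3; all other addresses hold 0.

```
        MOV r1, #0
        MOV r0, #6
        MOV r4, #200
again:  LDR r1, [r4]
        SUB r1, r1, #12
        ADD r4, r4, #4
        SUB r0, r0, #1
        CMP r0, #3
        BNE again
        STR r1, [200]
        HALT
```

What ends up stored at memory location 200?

r1=0
r0=6
r4=200
r1=M[200]=17
r1=17-12=5
r4=200+4=204
r0=6-1=5
CMP r0, #3  (cmp 5,3)
BNE again: taken
r1=M[204]=15
r1=15-12=3
r4=204+4=208
r0=5-1=4
CMP r0, #3  (cmp 4,3)
BNE again: taken
r1=M[208]=3
r1=3-12=-9
r4=208+4=212
r0=4-1=3
CMP r0, #3  (cmp 3,3)
BNE again: not taken
STR r1, [200] → M[200]=-9
halt.

-9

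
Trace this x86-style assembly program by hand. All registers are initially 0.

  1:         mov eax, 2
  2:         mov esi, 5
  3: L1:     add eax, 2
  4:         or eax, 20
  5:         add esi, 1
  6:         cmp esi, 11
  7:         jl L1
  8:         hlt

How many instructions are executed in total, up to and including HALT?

33

after mov eax, 2: eax=2
after mov esi, 5: esi=5
after add eax, 2: eax=2+2=4
after or eax, 20: eax=4|20=20
after add esi, 1: esi=5+1=6
cmp esi, 11  (cmp 6,11)
jl L1: taken
after add eax, 2: eax=20+2=22
after or eax, 20: eax=22|20=22
after add esi, 1: esi=6+1=7
cmp esi, 11  (cmp 7,11)
jl L1: taken
after add eax, 2: eax=22+2=24
after or eax, 20: eax=24|20=28
after add esi, 1: esi=7+1=8
cmp esi, 11  (cmp 8,11)
jl L1: taken
after add eax, 2: eax=28+2=30
after or eax, 20: eax=30|20=30
after add esi, 1: esi=8+1=9
cmp esi, 11  (cmp 9,11)
jl L1: taken
after add eax, 2: eax=30+2=32
after or eax, 20: eax=32|20=52
after add esi, 1: esi=9+1=10
cmp esi, 11  (cmp 10,11)
jl L1: taken
after add eax, 2: eax=52+2=54
after or eax, 20: eax=54|20=54
after add esi, 1: esi=10+1=11
cmp esi, 11  (cmp 11,11)
jl L1: not taken
halt.
Total executed instructions: 33.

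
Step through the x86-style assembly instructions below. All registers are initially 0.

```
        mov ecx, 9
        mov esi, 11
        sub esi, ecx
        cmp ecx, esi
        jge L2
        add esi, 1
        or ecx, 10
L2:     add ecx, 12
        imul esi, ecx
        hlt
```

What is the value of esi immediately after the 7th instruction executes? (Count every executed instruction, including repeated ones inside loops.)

42

after mov ecx, 9: ecx=9
after mov esi, 11: esi=11
after sub esi, ecx: esi=11-9=2
cmp ecx, esi  (cmp 9,2)
jge L2: taken
after add ecx, 12: ecx=9+12=21
after imul esi, ecx: esi=2*21=42
After step 7: esi = 42.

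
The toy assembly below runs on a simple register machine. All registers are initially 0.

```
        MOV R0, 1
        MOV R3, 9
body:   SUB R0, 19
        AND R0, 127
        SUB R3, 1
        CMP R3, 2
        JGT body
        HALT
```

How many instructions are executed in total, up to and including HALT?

38

R0=1
R3=9
R0=1-19=-18
R0=(-18)&127=110
R3=9-1=8
CMP R3, 2  (cmp 8,2)
JGT body: taken
R0=110-19=91
R0=91&127=91
R3=8-1=7
CMP R3, 2  (cmp 7,2)
JGT body: taken
R0=91-19=72
R0=72&127=72
R3=7-1=6
CMP R3, 2  (cmp 6,2)
JGT body: taken
R0=72-19=53
R0=53&127=53
R3=6-1=5
CMP R3, 2  (cmp 5,2)
JGT body: taken
R0=53-19=34
R0=34&127=34
R3=5-1=4
CMP R3, 2  (cmp 4,2)
JGT body: taken
R0=34-19=15
R0=15&127=15
R3=4-1=3
CMP R3, 2  (cmp 3,2)
JGT body: taken
R0=15-19=-4
R0=(-4)&127=124
R3=3-1=2
CMP R3, 2  (cmp 2,2)
JGT body: not taken
halt.
Total executed instructions: 38.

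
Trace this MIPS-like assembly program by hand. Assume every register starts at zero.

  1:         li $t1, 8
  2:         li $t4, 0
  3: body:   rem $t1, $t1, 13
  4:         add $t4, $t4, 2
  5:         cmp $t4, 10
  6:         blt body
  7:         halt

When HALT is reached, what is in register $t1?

li $t1, 8 → $t1=8
li $t4, 0 → $t4=0
rem $t1, $t1, 13 → $t1=8%13=8
add $t4, $t4, 2 → $t4=0+2=2
cmp $t4, 10  (cmp 2,10)
blt body: taken
rem $t1, $t1, 13 → $t1=8%13=8
add $t4, $t4, 2 → $t4=2+2=4
cmp $t4, 10  (cmp 4,10)
blt body: taken
rem $t1, $t1, 13 → $t1=8%13=8
add $t4, $t4, 2 → $t4=4+2=6
cmp $t4, 10  (cmp 6,10)
blt body: taken
rem $t1, $t1, 13 → $t1=8%13=8
add $t4, $t4, 2 → $t4=6+2=8
cmp $t4, 10  (cmp 8,10)
blt body: taken
rem $t1, $t1, 13 → $t1=8%13=8
add $t4, $t4, 2 → $t4=8+2=10
cmp $t4, 10  (cmp 10,10)
blt body: not taken
halt.

8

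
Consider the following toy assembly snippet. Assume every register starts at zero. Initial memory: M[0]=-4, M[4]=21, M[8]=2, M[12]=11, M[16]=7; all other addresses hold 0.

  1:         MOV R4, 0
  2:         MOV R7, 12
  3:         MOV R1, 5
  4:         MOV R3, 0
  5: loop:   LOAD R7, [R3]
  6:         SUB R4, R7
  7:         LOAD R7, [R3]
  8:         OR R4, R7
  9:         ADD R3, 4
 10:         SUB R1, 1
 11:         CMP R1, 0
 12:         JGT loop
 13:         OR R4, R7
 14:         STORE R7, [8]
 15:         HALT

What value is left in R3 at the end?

20

MOV R4, 0 → R4=0
MOV R7, 12 → R7=12
MOV R1, 5 → R1=5
MOV R3, 0 → R3=0
LOAD R7, [R3] → R7=M[0]=-4
SUB R4, R7 → R4=0-(-4)=4
LOAD R7, [R3] → R7=M[0]=-4
OR R4, R7 → R4=4|(-4)=-4
ADD R3, 4 → R3=0+4=4
SUB R1, 1 → R1=5-1=4
CMP R1, 0  (cmp 4,0)
JGT loop: taken
LOAD R7, [R3] → R7=M[4]=21
SUB R4, R7 → R4=(-4)-21=-25
LOAD R7, [R3] → R7=M[4]=21
OR R4, R7 → R4=(-25)|21=-9
ADD R3, 4 → R3=4+4=8
SUB R1, 1 → R1=4-1=3
CMP R1, 0  (cmp 3,0)
JGT loop: taken
LOAD R7, [R3] → R7=M[8]=2
SUB R4, R7 → R4=(-9)-2=-11
LOAD R7, [R3] → R7=M[8]=2
OR R4, R7 → R4=(-11)|2=-9
ADD R3, 4 → R3=8+4=12
SUB R1, 1 → R1=3-1=2
CMP R1, 0  (cmp 2,0)
JGT loop: taken
LOAD R7, [R3] → R7=M[12]=11
SUB R4, R7 → R4=(-9)-11=-20
LOAD R7, [R3] → R7=M[12]=11
OR R4, R7 → R4=(-20)|11=-17
ADD R3, 4 → R3=12+4=16
SUB R1, 1 → R1=2-1=1
CMP R1, 0  (cmp 1,0)
JGT loop: taken
LOAD R7, [R3] → R7=M[16]=7
SUB R4, R7 → R4=(-17)-7=-24
LOAD R7, [R3] → R7=M[16]=7
OR R4, R7 → R4=(-24)|7=-17
ADD R3, 4 → R3=16+4=20
SUB R1, 1 → R1=1-1=0
CMP R1, 0  (cmp 0,0)
JGT loop: not taken
OR R4, R7 → R4=(-17)|7=-17
STORE R7, [8] → M[8]=7
halt.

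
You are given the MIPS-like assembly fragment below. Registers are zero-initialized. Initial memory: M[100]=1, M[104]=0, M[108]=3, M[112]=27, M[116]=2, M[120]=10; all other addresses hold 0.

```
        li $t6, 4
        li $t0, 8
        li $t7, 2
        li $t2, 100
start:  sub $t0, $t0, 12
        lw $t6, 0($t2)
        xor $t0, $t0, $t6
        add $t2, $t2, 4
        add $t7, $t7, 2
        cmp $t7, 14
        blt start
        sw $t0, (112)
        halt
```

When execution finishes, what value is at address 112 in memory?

$t6=4
$t0=8
$t7=2
$t2=100
$t0=8-12=-4
$t6=M[100]=1
$t0=(-4)^1=-3
$t2=100+4=104
$t7=2+2=4
cmp $t7, 14  (cmp 4,14)
blt start: taken
$t0=(-3)-12=-15
$t6=M[104]=0
$t0=(-15)^0=-15
$t2=104+4=108
$t7=4+2=6
cmp $t7, 14  (cmp 6,14)
blt start: taken
$t0=(-15)-12=-27
$t6=M[108]=3
$t0=(-27)^3=-26
$t2=108+4=112
$t7=6+2=8
cmp $t7, 14  (cmp 8,14)
blt start: taken
$t0=(-26)-12=-38
$t6=M[112]=27
$t0=(-38)^27=-63
$t2=112+4=116
$t7=8+2=10
cmp $t7, 14  (cmp 10,14)
blt start: taken
$t0=(-63)-12=-75
$t6=M[116]=2
$t0=(-75)^2=-73
$t2=116+4=120
$t7=10+2=12
cmp $t7, 14  (cmp 12,14)
blt start: taken
$t0=(-73)-12=-85
$t6=M[120]=10
$t0=(-85)^10=-95
$t2=120+4=124
$t7=12+2=14
cmp $t7, 14  (cmp 14,14)
blt start: not taken
sw $t0, (112) → M[112]=-95
halt.

-95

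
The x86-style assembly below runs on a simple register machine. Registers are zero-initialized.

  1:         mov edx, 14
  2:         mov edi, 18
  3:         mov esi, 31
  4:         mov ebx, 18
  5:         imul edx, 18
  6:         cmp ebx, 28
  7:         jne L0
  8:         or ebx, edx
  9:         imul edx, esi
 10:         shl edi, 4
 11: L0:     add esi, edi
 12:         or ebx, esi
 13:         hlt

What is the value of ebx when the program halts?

51

after mov edx, 14: edx=14
after mov edi, 18: edi=18
after mov esi, 31: esi=31
after mov ebx, 18: ebx=18
after imul edx, 18: edx=14*18=252
cmp ebx, 28  (cmp 18,28)
jne L0: taken
after add esi, edi: esi=31+18=49
after or ebx, esi: ebx=18|49=51
halt.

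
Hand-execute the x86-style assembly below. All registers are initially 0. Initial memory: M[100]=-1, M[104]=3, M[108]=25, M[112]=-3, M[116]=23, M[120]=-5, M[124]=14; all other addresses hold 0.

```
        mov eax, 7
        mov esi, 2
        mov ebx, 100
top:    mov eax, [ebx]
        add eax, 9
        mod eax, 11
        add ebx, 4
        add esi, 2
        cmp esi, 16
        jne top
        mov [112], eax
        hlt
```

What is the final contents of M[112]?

1

eax=7
esi=2
ebx=100
eax=M[100]=-1
eax=(-1)+9=8
eax=8%11=8
ebx=100+4=104
esi=2+2=4
cmp esi, 16  (cmp 4,16)
jne top: taken
eax=M[104]=3
eax=3+9=12
eax=12%11=1
ebx=104+4=108
esi=4+2=6
cmp esi, 16  (cmp 6,16)
jne top: taken
eax=M[108]=25
eax=25+9=34
eax=34%11=1
ebx=108+4=112
esi=6+2=8
cmp esi, 16  (cmp 8,16)
jne top: taken
eax=M[112]=-3
eax=(-3)+9=6
eax=6%11=6
ebx=112+4=116
esi=8+2=10
cmp esi, 16  (cmp 10,16)
jne top: taken
eax=M[116]=23
eax=23+9=32
eax=32%11=10
ebx=116+4=120
esi=10+2=12
cmp esi, 16  (cmp 12,16)
jne top: taken
eax=M[120]=-5
eax=(-5)+9=4
eax=4%11=4
ebx=120+4=124
esi=12+2=14
cmp esi, 16  (cmp 14,16)
jne top: taken
eax=M[124]=14
eax=14+9=23
eax=23%11=1
ebx=124+4=128
esi=14+2=16
cmp esi, 16  (cmp 16,16)
jne top: not taken
mov [112], eax → M[112]=1
halt.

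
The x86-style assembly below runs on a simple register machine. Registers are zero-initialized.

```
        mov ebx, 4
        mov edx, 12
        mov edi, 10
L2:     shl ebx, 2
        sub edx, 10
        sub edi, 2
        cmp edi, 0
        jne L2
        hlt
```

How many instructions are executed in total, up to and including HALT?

29

after mov ebx, 4: ebx=4
after mov edx, 12: edx=12
after mov edi, 10: edi=10
after shl ebx, 2: ebx=4<<2=16
after sub edx, 10: edx=12-10=2
after sub edi, 2: edi=10-2=8
cmp edi, 0  (cmp 8,0)
jne L2: taken
after shl ebx, 2: ebx=16<<2=64
after sub edx, 10: edx=2-10=-8
after sub edi, 2: edi=8-2=6
cmp edi, 0  (cmp 6,0)
jne L2: taken
after shl ebx, 2: ebx=64<<2=256
after sub edx, 10: edx=(-8)-10=-18
after sub edi, 2: edi=6-2=4
cmp edi, 0  (cmp 4,0)
jne L2: taken
after shl ebx, 2: ebx=256<<2=1024
after sub edx, 10: edx=(-18)-10=-28
after sub edi, 2: edi=4-2=2
cmp edi, 0  (cmp 2,0)
jne L2: taken
after shl ebx, 2: ebx=1024<<2=4096
after sub edx, 10: edx=(-28)-10=-38
after sub edi, 2: edi=2-2=0
cmp edi, 0  (cmp 0,0)
jne L2: not taken
halt.
Total executed instructions: 29.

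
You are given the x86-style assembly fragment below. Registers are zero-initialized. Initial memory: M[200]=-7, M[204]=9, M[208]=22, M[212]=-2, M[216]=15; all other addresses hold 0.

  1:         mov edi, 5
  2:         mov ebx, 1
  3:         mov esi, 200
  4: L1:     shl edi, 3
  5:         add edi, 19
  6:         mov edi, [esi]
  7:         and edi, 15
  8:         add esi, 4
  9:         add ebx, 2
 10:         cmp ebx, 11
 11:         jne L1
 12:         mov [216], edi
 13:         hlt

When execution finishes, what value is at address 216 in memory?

15

mov edi, 5 → edi=5
mov ebx, 1 → ebx=1
mov esi, 200 → esi=200
shl edi, 3 → edi=5<<3=40
add edi, 19 → edi=40+19=59
mov edi, [esi] → edi=M[200]=-7
and edi, 15 → edi=(-7)&15=9
add esi, 4 → esi=200+4=204
add ebx, 2 → ebx=1+2=3
cmp ebx, 11  (cmp 3,11)
jne L1: taken
shl edi, 3 → edi=9<<3=72
add edi, 19 → edi=72+19=91
mov edi, [esi] → edi=M[204]=9
and edi, 15 → edi=9&15=9
add esi, 4 → esi=204+4=208
add ebx, 2 → ebx=3+2=5
cmp ebx, 11  (cmp 5,11)
jne L1: taken
shl edi, 3 → edi=9<<3=72
add edi, 19 → edi=72+19=91
mov edi, [esi] → edi=M[208]=22
and edi, 15 → edi=22&15=6
add esi, 4 → esi=208+4=212
add ebx, 2 → ebx=5+2=7
cmp ebx, 11  (cmp 7,11)
jne L1: taken
shl edi, 3 → edi=6<<3=48
add edi, 19 → edi=48+19=67
mov edi, [esi] → edi=M[212]=-2
and edi, 15 → edi=(-2)&15=14
add esi, 4 → esi=212+4=216
add ebx, 2 → ebx=7+2=9
cmp ebx, 11  (cmp 9,11)
jne L1: taken
shl edi, 3 → edi=14<<3=112
add edi, 19 → edi=112+19=131
mov edi, [esi] → edi=M[216]=15
and edi, 15 → edi=15&15=15
add esi, 4 → esi=216+4=220
add ebx, 2 → ebx=9+2=11
cmp ebx, 11  (cmp 11,11)
jne L1: not taken
mov [216], edi → M[216]=15
halt.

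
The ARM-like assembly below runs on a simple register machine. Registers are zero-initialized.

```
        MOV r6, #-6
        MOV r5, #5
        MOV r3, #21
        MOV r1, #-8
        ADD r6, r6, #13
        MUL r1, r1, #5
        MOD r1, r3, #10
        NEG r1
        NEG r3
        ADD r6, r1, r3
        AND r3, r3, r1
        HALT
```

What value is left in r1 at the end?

MOV r6, #-6 → r6=-6
MOV r5, #5 → r5=5
MOV r3, #21 → r3=21
MOV r1, #-8 → r1=-8
ADD r6, r6, #13 → r6=(-6)+13=7
MUL r1, r1, #5 → r1=(-8)*5=-40
MOD r1, r3, #10 → r1=21%10=1
NEG r1 → r1=-(1)=-1
NEG r3 → r3=-(21)=-21
ADD r6, r1, r3 → r6=(-1)+(-21)=-22
AND r3, r3, r1 → r3=(-21)&(-1)=-21
halt.

-1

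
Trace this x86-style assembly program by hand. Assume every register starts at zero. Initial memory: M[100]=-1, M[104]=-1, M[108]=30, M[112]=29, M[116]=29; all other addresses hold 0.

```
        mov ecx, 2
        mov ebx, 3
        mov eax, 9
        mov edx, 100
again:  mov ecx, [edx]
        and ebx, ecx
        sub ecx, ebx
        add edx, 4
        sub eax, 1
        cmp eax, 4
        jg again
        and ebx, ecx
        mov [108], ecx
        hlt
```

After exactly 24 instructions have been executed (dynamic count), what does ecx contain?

28

after mov ecx, 2: ecx=2
after mov ebx, 3: ebx=3
after mov eax, 9: eax=9
after mov edx, 100: edx=100
after mov ecx, [edx]: ecx=M[100]=-1
after and ebx, ecx: ebx=3&(-1)=3
after sub ecx, ebx: ecx=(-1)-3=-4
after add edx, 4: edx=100+4=104
after sub eax, 1: eax=9-1=8
cmp eax, 4  (cmp 8,4)
jg again: taken
after mov ecx, [edx]: ecx=M[104]=-1
after and ebx, ecx: ebx=3&(-1)=3
after sub ecx, ebx: ecx=(-1)-3=-4
after add edx, 4: edx=104+4=108
after sub eax, 1: eax=8-1=7
cmp eax, 4  (cmp 7,4)
jg again: taken
after mov ecx, [edx]: ecx=M[108]=30
after and ebx, ecx: ebx=3&30=2
after sub ecx, ebx: ecx=30-2=28
after add edx, 4: edx=108+4=112
after sub eax, 1: eax=7-1=6
cmp eax, 4  (cmp 6,4)
After step 24: ecx = 28.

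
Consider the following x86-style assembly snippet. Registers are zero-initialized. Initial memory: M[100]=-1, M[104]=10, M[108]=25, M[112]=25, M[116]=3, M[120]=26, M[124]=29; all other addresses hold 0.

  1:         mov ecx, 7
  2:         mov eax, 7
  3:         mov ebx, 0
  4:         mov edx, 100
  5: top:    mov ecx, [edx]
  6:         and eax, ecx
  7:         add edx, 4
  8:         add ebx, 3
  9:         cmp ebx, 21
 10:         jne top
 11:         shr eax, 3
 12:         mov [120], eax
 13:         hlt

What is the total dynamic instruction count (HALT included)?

49

ecx=7
eax=7
ebx=0
edx=100
ecx=M[100]=-1
eax=7&(-1)=7
edx=100+4=104
ebx=0+3=3
cmp ebx, 21  (cmp 3,21)
jne top: taken
ecx=M[104]=10
eax=7&10=2
edx=104+4=108
ebx=3+3=6
cmp ebx, 21  (cmp 6,21)
jne top: taken
ecx=M[108]=25
eax=2&25=0
edx=108+4=112
ebx=6+3=9
cmp ebx, 21  (cmp 9,21)
jne top: taken
ecx=M[112]=25
eax=0&25=0
edx=112+4=116
ebx=9+3=12
cmp ebx, 21  (cmp 12,21)
jne top: taken
ecx=M[116]=3
eax=0&3=0
edx=116+4=120
ebx=12+3=15
cmp ebx, 21  (cmp 15,21)
jne top: taken
ecx=M[120]=26
eax=0&26=0
edx=120+4=124
ebx=15+3=18
cmp ebx, 21  (cmp 18,21)
jne top: taken
ecx=M[124]=29
eax=0&29=0
edx=124+4=128
ebx=18+3=21
cmp ebx, 21  (cmp 21,21)
jne top: not taken
eax=0>>3=0
mov [120], eax → M[120]=0
halt.
Total executed instructions: 49.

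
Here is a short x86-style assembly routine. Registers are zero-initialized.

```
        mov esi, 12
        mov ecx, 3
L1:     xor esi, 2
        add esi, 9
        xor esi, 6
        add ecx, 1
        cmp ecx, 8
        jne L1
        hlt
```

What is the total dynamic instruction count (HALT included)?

33

mov esi, 12 → esi=12
mov ecx, 3 → ecx=3
xor esi, 2 → esi=12^2=14
add esi, 9 → esi=14+9=23
xor esi, 6 → esi=23^6=17
add ecx, 1 → ecx=3+1=4
cmp ecx, 8  (cmp 4,8)
jne L1: taken
xor esi, 2 → esi=17^2=19
add esi, 9 → esi=19+9=28
xor esi, 6 → esi=28^6=26
add ecx, 1 → ecx=4+1=5
cmp ecx, 8  (cmp 5,8)
jne L1: taken
xor esi, 2 → esi=26^2=24
add esi, 9 → esi=24+9=33
xor esi, 6 → esi=33^6=39
add ecx, 1 → ecx=5+1=6
cmp ecx, 8  (cmp 6,8)
jne L1: taken
xor esi, 2 → esi=39^2=37
add esi, 9 → esi=37+9=46
xor esi, 6 → esi=46^6=40
add ecx, 1 → ecx=6+1=7
cmp ecx, 8  (cmp 7,8)
jne L1: taken
xor esi, 2 → esi=40^2=42
add esi, 9 → esi=42+9=51
xor esi, 6 → esi=51^6=53
add ecx, 1 → ecx=7+1=8
cmp ecx, 8  (cmp 8,8)
jne L1: not taken
halt.
Total executed instructions: 33.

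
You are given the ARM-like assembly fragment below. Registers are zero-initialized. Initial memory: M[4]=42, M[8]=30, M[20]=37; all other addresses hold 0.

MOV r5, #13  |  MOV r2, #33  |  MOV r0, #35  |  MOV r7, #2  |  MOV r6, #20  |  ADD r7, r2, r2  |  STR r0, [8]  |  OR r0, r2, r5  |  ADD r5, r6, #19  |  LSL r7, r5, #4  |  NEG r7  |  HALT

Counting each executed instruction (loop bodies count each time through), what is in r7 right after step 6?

66

after MOV r5, #13: r5=13
after MOV r2, #33: r2=33
after MOV r0, #35: r0=35
after MOV r7, #2: r7=2
after MOV r6, #20: r6=20
after ADD r7, r2, r2: r7=33+33=66
After step 6: r7 = 66.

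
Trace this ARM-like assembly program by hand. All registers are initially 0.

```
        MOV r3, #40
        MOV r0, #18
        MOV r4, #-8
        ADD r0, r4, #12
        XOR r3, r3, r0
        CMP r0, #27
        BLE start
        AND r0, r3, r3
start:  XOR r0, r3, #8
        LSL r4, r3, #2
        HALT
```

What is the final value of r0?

MOV r3, #40 → r3=40
MOV r0, #18 → r0=18
MOV r4, #-8 → r4=-8
ADD r0, r4, #12 → r0=(-8)+12=4
XOR r3, r3, r0 → r3=40^4=44
CMP r0, #27  (cmp 4,27)
BLE start: taken
XOR r0, r3, #8 → r0=44^8=36
LSL r4, r3, #2 → r4=44<<2=176
halt.

36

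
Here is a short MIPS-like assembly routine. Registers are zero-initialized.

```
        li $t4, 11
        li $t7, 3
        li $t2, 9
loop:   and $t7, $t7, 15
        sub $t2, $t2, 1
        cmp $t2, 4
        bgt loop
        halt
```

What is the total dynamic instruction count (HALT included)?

24

after li $t4, 11: $t4=11
after li $t7, 3: $t7=3
after li $t2, 9: $t2=9
after and $t7, $t7, 15: $t7=3&15=3
after sub $t2, $t2, 1: $t2=9-1=8
cmp $t2, 4  (cmp 8,4)
bgt loop: taken
after and $t7, $t7, 15: $t7=3&15=3
after sub $t2, $t2, 1: $t2=8-1=7
cmp $t2, 4  (cmp 7,4)
bgt loop: taken
after and $t7, $t7, 15: $t7=3&15=3
after sub $t2, $t2, 1: $t2=7-1=6
cmp $t2, 4  (cmp 6,4)
bgt loop: taken
after and $t7, $t7, 15: $t7=3&15=3
after sub $t2, $t2, 1: $t2=6-1=5
cmp $t2, 4  (cmp 5,4)
bgt loop: taken
after and $t7, $t7, 15: $t7=3&15=3
after sub $t2, $t2, 1: $t2=5-1=4
cmp $t2, 4  (cmp 4,4)
bgt loop: not taken
halt.
Total executed instructions: 24.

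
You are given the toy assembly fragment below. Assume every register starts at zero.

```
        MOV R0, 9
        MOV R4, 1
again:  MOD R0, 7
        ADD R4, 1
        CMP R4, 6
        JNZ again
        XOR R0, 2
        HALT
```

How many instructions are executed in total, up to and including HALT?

24

MOV R0, 9 → R0=9
MOV R4, 1 → R4=1
MOD R0, 7 → R0=9%7=2
ADD R4, 1 → R4=1+1=2
CMP R4, 6  (cmp 2,6)
JNZ again: taken
MOD R0, 7 → R0=2%7=2
ADD R4, 1 → R4=2+1=3
CMP R4, 6  (cmp 3,6)
JNZ again: taken
MOD R0, 7 → R0=2%7=2
ADD R4, 1 → R4=3+1=4
CMP R4, 6  (cmp 4,6)
JNZ again: taken
MOD R0, 7 → R0=2%7=2
ADD R4, 1 → R4=4+1=5
CMP R4, 6  (cmp 5,6)
JNZ again: taken
MOD R0, 7 → R0=2%7=2
ADD R4, 1 → R4=5+1=6
CMP R4, 6  (cmp 6,6)
JNZ again: not taken
XOR R0, 2 → R0=2^2=0
halt.
Total executed instructions: 24.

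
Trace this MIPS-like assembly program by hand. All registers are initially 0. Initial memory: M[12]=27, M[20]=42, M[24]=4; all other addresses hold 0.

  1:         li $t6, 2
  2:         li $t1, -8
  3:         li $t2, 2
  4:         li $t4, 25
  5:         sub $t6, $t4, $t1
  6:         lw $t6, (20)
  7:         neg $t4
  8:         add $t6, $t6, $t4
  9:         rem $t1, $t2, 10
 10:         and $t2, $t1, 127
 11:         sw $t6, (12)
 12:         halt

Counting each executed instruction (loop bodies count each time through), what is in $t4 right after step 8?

$t6=2
$t1=-8
$t2=2
$t4=25
$t6=25-(-8)=33
$t6=M[20]=42
$t4=-(25)=-25
$t6=42+(-25)=17
After step 8: $t4 = -25.

-25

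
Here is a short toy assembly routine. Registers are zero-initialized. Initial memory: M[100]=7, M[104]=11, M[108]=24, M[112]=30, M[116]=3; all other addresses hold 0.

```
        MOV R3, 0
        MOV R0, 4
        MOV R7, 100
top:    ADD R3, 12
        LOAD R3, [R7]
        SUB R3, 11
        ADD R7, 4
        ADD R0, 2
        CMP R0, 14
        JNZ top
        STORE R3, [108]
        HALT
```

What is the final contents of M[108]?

-8

R3=0
R0=4
R7=100
R3=0+12=12
R3=M[100]=7
R3=7-11=-4
R7=100+4=104
R0=4+2=6
CMP R0, 14  (cmp 6,14)
JNZ top: taken
R3=(-4)+12=8
R3=M[104]=11
R3=11-11=0
R7=104+4=108
R0=6+2=8
CMP R0, 14  (cmp 8,14)
JNZ top: taken
R3=0+12=12
R3=M[108]=24
R3=24-11=13
R7=108+4=112
R0=8+2=10
CMP R0, 14  (cmp 10,14)
JNZ top: taken
R3=13+12=25
R3=M[112]=30
R3=30-11=19
R7=112+4=116
R0=10+2=12
CMP R0, 14  (cmp 12,14)
JNZ top: taken
R3=19+12=31
R3=M[116]=3
R3=3-11=-8
R7=116+4=120
R0=12+2=14
CMP R0, 14  (cmp 14,14)
JNZ top: not taken
STORE R3, [108] → M[108]=-8
halt.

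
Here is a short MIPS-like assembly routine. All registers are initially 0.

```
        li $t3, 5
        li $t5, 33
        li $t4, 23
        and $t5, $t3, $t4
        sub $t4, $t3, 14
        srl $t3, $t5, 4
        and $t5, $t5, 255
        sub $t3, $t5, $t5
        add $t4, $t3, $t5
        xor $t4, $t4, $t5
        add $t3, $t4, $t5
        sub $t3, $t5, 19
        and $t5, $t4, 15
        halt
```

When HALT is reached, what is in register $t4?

li $t3, 5 → $t3=5
li $t5, 33 → $t5=33
li $t4, 23 → $t4=23
and $t5, $t3, $t4 → $t5=5&23=5
sub $t4, $t3, 14 → $t4=5-14=-9
srl $t3, $t5, 4 → $t3=5>>4=0
and $t5, $t5, 255 → $t5=5&255=5
sub $t3, $t5, $t5 → $t3=5-5=0
add $t4, $t3, $t5 → $t4=0+5=5
xor $t4, $t4, $t5 → $t4=5^5=0
add $t3, $t4, $t5 → $t3=0+5=5
sub $t3, $t5, 19 → $t3=5-19=-14
and $t5, $t4, 15 → $t5=0&15=0
halt.

0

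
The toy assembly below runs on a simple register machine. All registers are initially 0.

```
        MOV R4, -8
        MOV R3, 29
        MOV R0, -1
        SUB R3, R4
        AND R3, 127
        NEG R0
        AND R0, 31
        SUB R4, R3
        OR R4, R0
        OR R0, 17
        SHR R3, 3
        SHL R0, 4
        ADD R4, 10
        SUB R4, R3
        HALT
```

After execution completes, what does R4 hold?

MOV R4, -8 → R4=-8
MOV R3, 29 → R3=29
MOV R0, -1 → R0=-1
SUB R3, R4 → R3=29-(-8)=37
AND R3, 127 → R3=37&127=37
NEG R0 → R0=-(-1)=1
AND R0, 31 → R0=1&31=1
SUB R4, R3 → R4=(-8)-37=-45
OR R4, R0 → R4=(-45)|1=-45
OR R0, 17 → R0=1|17=17
SHR R3, 3 → R3=37>>3=4
SHL R0, 4 → R0=17<<4=272
ADD R4, 10 → R4=(-45)+10=-35
SUB R4, R3 → R4=(-35)-4=-39
halt.

-39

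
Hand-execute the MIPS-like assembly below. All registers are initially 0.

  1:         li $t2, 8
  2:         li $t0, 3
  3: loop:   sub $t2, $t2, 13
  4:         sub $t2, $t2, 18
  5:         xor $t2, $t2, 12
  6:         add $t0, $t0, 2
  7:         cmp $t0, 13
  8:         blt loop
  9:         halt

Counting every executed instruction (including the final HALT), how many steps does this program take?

33

$t2=8
$t0=3
$t2=8-13=-5
$t2=(-5)-18=-23
$t2=(-23)^12=-27
$t0=3+2=5
cmp $t0, 13  (cmp 5,13)
blt loop: taken
$t2=(-27)-13=-40
$t2=(-40)-18=-58
$t2=(-58)^12=-54
$t0=5+2=7
cmp $t0, 13  (cmp 7,13)
blt loop: taken
$t2=(-54)-13=-67
$t2=(-67)-18=-85
$t2=(-85)^12=-89
$t0=7+2=9
cmp $t0, 13  (cmp 9,13)
blt loop: taken
$t2=(-89)-13=-102
$t2=(-102)-18=-120
$t2=(-120)^12=-124
$t0=9+2=11
cmp $t0, 13  (cmp 11,13)
blt loop: taken
$t2=(-124)-13=-137
$t2=(-137)-18=-155
$t2=(-155)^12=-151
$t0=11+2=13
cmp $t0, 13  (cmp 13,13)
blt loop: not taken
halt.
Total executed instructions: 33.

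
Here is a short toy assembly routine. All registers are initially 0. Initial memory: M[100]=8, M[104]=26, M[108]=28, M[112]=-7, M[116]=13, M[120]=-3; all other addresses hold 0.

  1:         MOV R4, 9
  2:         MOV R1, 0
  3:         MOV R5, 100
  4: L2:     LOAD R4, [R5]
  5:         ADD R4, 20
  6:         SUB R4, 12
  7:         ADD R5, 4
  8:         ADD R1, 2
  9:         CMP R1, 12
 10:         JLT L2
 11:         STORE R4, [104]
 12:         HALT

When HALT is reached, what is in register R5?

MOV R4, 9 → R4=9
MOV R1, 0 → R1=0
MOV R5, 100 → R5=100
LOAD R4, [R5] → R4=M[100]=8
ADD R4, 20 → R4=8+20=28
SUB R4, 12 → R4=28-12=16
ADD R5, 4 → R5=100+4=104
ADD R1, 2 → R1=0+2=2
CMP R1, 12  (cmp 2,12)
JLT L2: taken
LOAD R4, [R5] → R4=M[104]=26
ADD R4, 20 → R4=26+20=46
SUB R4, 12 → R4=46-12=34
ADD R5, 4 → R5=104+4=108
ADD R1, 2 → R1=2+2=4
CMP R1, 12  (cmp 4,12)
JLT L2: taken
LOAD R4, [R5] → R4=M[108]=28
ADD R4, 20 → R4=28+20=48
SUB R4, 12 → R4=48-12=36
ADD R5, 4 → R5=108+4=112
ADD R1, 2 → R1=4+2=6
CMP R1, 12  (cmp 6,12)
JLT L2: taken
LOAD R4, [R5] → R4=M[112]=-7
ADD R4, 20 → R4=(-7)+20=13
SUB R4, 12 → R4=13-12=1
ADD R5, 4 → R5=112+4=116
ADD R1, 2 → R1=6+2=8
CMP R1, 12  (cmp 8,12)
JLT L2: taken
LOAD R4, [R5] → R4=M[116]=13
ADD R4, 20 → R4=13+20=33
SUB R4, 12 → R4=33-12=21
ADD R5, 4 → R5=116+4=120
ADD R1, 2 → R1=8+2=10
CMP R1, 12  (cmp 10,12)
JLT L2: taken
LOAD R4, [R5] → R4=M[120]=-3
ADD R4, 20 → R4=(-3)+20=17
SUB R4, 12 → R4=17-12=5
ADD R5, 4 → R5=120+4=124
ADD R1, 2 → R1=10+2=12
CMP R1, 12  (cmp 12,12)
JLT L2: not taken
STORE R4, [104] → M[104]=5
halt.

124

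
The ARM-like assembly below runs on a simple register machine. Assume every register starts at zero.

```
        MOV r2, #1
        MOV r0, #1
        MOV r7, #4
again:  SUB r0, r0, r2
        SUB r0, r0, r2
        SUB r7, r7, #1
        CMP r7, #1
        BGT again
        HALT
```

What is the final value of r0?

-5

r2=1
r0=1
r7=4
r0=1-1=0
r0=0-1=-1
r7=4-1=3
CMP r7, #1  (cmp 3,1)
BGT again: taken
r0=(-1)-1=-2
r0=(-2)-1=-3
r7=3-1=2
CMP r7, #1  (cmp 2,1)
BGT again: taken
r0=(-3)-1=-4
r0=(-4)-1=-5
r7=2-1=1
CMP r7, #1  (cmp 1,1)
BGT again: not taken
halt.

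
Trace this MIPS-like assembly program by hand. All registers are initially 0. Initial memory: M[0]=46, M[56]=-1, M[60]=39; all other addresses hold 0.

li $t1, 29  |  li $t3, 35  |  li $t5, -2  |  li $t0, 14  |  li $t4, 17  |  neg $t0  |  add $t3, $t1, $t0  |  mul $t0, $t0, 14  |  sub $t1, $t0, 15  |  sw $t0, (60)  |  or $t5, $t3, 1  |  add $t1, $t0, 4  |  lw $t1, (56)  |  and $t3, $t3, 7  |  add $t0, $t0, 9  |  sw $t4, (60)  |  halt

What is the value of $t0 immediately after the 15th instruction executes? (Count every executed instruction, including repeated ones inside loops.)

li $t1, 29 → $t1=29
li $t3, 35 → $t3=35
li $t5, -2 → $t5=-2
li $t0, 14 → $t0=14
li $t4, 17 → $t4=17
neg $t0 → $t0=-(14)=-14
add $t3, $t1, $t0 → $t3=29+(-14)=15
mul $t0, $t0, 14 → $t0=(-14)*14=-196
sub $t1, $t0, 15 → $t1=(-196)-15=-211
sw $t0, (60) → M[60]=-196
or $t5, $t3, 1 → $t5=15|1=15
add $t1, $t0, 4 → $t1=(-196)+4=-192
lw $t1, (56) → $t1=M[56]=-1
and $t3, $t3, 7 → $t3=15&7=7
add $t0, $t0, 9 → $t0=(-196)+9=-187
After step 15: $t0 = -187.

-187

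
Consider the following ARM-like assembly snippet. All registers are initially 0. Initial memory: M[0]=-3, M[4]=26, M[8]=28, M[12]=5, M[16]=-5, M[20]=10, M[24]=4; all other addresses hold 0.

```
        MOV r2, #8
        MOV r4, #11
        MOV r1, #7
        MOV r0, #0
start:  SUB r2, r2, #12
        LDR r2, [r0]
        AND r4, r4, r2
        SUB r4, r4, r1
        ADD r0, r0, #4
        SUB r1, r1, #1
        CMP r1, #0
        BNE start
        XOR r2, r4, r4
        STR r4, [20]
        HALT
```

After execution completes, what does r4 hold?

MOV r2, #8 → r2=8
MOV r4, #11 → r4=11
MOV r1, #7 → r1=7
MOV r0, #0 → r0=0
SUB r2, r2, #12 → r2=8-12=-4
LDR r2, [r0] → r2=M[0]=-3
AND r4, r4, r2 → r4=11&(-3)=9
SUB r4, r4, r1 → r4=9-7=2
ADD r0, r0, #4 → r0=0+4=4
SUB r1, r1, #1 → r1=7-1=6
CMP r1, #0  (cmp 6,0)
BNE start: taken
SUB r2, r2, #12 → r2=(-3)-12=-15
LDR r2, [r0] → r2=M[4]=26
AND r4, r4, r2 → r4=2&26=2
SUB r4, r4, r1 → r4=2-6=-4
ADD r0, r0, #4 → r0=4+4=8
SUB r1, r1, #1 → r1=6-1=5
CMP r1, #0  (cmp 5,0)
BNE start: taken
SUB r2, r2, #12 → r2=26-12=14
LDR r2, [r0] → r2=M[8]=28
AND r4, r4, r2 → r4=(-4)&28=28
SUB r4, r4, r1 → r4=28-5=23
ADD r0, r0, #4 → r0=8+4=12
SUB r1, r1, #1 → r1=5-1=4
CMP r1, #0  (cmp 4,0)
BNE start: taken
SUB r2, r2, #12 → r2=28-12=16
LDR r2, [r0] → r2=M[12]=5
AND r4, r4, r2 → r4=23&5=5
SUB r4, r4, r1 → r4=5-4=1
ADD r0, r0, #4 → r0=12+4=16
SUB r1, r1, #1 → r1=4-1=3
CMP r1, #0  (cmp 3,0)
BNE start: taken
SUB r2, r2, #12 → r2=5-12=-7
LDR r2, [r0] → r2=M[16]=-5
AND r4, r4, r2 → r4=1&(-5)=1
SUB r4, r4, r1 → r4=1-3=-2
ADD r0, r0, #4 → r0=16+4=20
SUB r1, r1, #1 → r1=3-1=2
CMP r1, #0  (cmp 2,0)
BNE start: taken
SUB r2, r2, #12 → r2=(-5)-12=-17
LDR r2, [r0] → r2=M[20]=10
AND r4, r4, r2 → r4=(-2)&10=10
SUB r4, r4, r1 → r4=10-2=8
ADD r0, r0, #4 → r0=20+4=24
SUB r1, r1, #1 → r1=2-1=1
CMP r1, #0  (cmp 1,0)
BNE start: taken
SUB r2, r2, #12 → r2=10-12=-2
LDR r2, [r0] → r2=M[24]=4
AND r4, r4, r2 → r4=8&4=0
SUB r4, r4, r1 → r4=0-1=-1
ADD r0, r0, #4 → r0=24+4=28
SUB r1, r1, #1 → r1=1-1=0
CMP r1, #0  (cmp 0,0)
BNE start: not taken
XOR r2, r4, r4 → r2=(-1)^(-1)=0
STR r4, [20] → M[20]=-1
halt.

-1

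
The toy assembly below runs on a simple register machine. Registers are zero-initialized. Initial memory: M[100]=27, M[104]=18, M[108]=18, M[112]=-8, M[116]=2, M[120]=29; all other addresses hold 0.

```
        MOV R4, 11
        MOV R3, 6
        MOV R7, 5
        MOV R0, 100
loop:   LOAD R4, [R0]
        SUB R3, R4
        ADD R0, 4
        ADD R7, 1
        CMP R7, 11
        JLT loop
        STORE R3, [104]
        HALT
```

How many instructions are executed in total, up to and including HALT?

42

MOV R4, 11 → R4=11
MOV R3, 6 → R3=6
MOV R7, 5 → R7=5
MOV R0, 100 → R0=100
LOAD R4, [R0] → R4=M[100]=27
SUB R3, R4 → R3=6-27=-21
ADD R0, 4 → R0=100+4=104
ADD R7, 1 → R7=5+1=6
CMP R7, 11  (cmp 6,11)
JLT loop: taken
LOAD R4, [R0] → R4=M[104]=18
SUB R3, R4 → R3=(-21)-18=-39
ADD R0, 4 → R0=104+4=108
ADD R7, 1 → R7=6+1=7
CMP R7, 11  (cmp 7,11)
JLT loop: taken
LOAD R4, [R0] → R4=M[108]=18
SUB R3, R4 → R3=(-39)-18=-57
ADD R0, 4 → R0=108+4=112
ADD R7, 1 → R7=7+1=8
CMP R7, 11  (cmp 8,11)
JLT loop: taken
LOAD R4, [R0] → R4=M[112]=-8
SUB R3, R4 → R3=(-57)-(-8)=-49
ADD R0, 4 → R0=112+4=116
ADD R7, 1 → R7=8+1=9
CMP R7, 11  (cmp 9,11)
JLT loop: taken
LOAD R4, [R0] → R4=M[116]=2
SUB R3, R4 → R3=(-49)-2=-51
ADD R0, 4 → R0=116+4=120
ADD R7, 1 → R7=9+1=10
CMP R7, 11  (cmp 10,11)
JLT loop: taken
LOAD R4, [R0] → R4=M[120]=29
SUB R3, R4 → R3=(-51)-29=-80
ADD R0, 4 → R0=120+4=124
ADD R7, 1 → R7=10+1=11
CMP R7, 11  (cmp 11,11)
JLT loop: not taken
STORE R3, [104] → M[104]=-80
halt.
Total executed instructions: 42.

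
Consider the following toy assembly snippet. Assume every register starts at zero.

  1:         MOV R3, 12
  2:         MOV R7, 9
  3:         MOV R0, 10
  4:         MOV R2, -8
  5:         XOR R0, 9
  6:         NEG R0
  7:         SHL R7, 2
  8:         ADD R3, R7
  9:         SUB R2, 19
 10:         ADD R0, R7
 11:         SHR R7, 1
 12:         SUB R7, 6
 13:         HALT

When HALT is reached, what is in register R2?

-27

R3=12
R7=9
R0=10
R2=-8
R0=10^9=3
R0=-(3)=-3
R7=9<<2=36
R3=12+36=48
R2=(-8)-19=-27
R0=(-3)+36=33
R7=36>>1=18
R7=18-6=12
halt.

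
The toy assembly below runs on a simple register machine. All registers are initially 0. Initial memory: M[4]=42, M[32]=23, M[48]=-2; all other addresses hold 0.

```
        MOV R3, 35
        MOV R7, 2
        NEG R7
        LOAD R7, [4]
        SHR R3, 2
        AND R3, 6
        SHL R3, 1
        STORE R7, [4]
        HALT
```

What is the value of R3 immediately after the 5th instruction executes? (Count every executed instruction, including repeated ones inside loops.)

MOV R3, 35 → R3=35
MOV R7, 2 → R7=2
NEG R7 → R7=-(2)=-2
LOAD R7, [4] → R7=M[4]=42
SHR R3, 2 → R3=35>>2=8
After step 5: R3 = 8.

8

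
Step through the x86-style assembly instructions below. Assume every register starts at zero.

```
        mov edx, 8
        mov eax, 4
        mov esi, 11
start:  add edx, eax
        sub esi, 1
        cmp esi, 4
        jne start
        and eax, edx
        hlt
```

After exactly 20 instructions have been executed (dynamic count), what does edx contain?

edx=8
eax=4
esi=11
edx=8+4=12
esi=11-1=10
cmp esi, 4  (cmp 10,4)
jne start: taken
edx=12+4=16
esi=10-1=9
cmp esi, 4  (cmp 9,4)
jne start: taken
edx=16+4=20
esi=9-1=8
cmp esi, 4  (cmp 8,4)
jne start: taken
edx=20+4=24
esi=8-1=7
cmp esi, 4  (cmp 7,4)
jne start: taken
edx=24+4=28
After step 20: edx = 28.

28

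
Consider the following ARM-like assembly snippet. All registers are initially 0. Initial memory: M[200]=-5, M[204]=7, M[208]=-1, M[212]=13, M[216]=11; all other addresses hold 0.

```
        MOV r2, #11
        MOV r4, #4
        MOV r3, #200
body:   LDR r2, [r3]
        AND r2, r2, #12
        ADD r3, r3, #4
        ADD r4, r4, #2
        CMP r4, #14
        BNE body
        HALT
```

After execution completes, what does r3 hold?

220

r2=11
r4=4
r3=200
r2=M[200]=-5
r2=(-5)&12=8
r3=200+4=204
r4=4+2=6
CMP r4, #14  (cmp 6,14)
BNE body: taken
r2=M[204]=7
r2=7&12=4
r3=204+4=208
r4=6+2=8
CMP r4, #14  (cmp 8,14)
BNE body: taken
r2=M[208]=-1
r2=(-1)&12=12
r3=208+4=212
r4=8+2=10
CMP r4, #14  (cmp 10,14)
BNE body: taken
r2=M[212]=13
r2=13&12=12
r3=212+4=216
r4=10+2=12
CMP r4, #14  (cmp 12,14)
BNE body: taken
r2=M[216]=11
r2=11&12=8
r3=216+4=220
r4=12+2=14
CMP r4, #14  (cmp 14,14)
BNE body: not taken
halt.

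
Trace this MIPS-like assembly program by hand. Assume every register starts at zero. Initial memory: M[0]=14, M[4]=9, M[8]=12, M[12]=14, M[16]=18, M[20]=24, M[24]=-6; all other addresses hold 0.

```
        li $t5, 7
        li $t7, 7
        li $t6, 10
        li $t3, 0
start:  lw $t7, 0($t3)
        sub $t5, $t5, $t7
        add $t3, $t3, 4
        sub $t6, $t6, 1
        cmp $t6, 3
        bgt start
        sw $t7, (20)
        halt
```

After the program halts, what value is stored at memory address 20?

$t5=7
$t7=7
$t6=10
$t3=0
$t7=M[0]=14
$t5=7-14=-7
$t3=0+4=4
$t6=10-1=9
cmp $t6, 3  (cmp 9,3)
bgt start: taken
$t7=M[4]=9
$t5=(-7)-9=-16
$t3=4+4=8
$t6=9-1=8
cmp $t6, 3  (cmp 8,3)
bgt start: taken
$t7=M[8]=12
$t5=(-16)-12=-28
$t3=8+4=12
$t6=8-1=7
cmp $t6, 3  (cmp 7,3)
bgt start: taken
$t7=M[12]=14
$t5=(-28)-14=-42
$t3=12+4=16
$t6=7-1=6
cmp $t6, 3  (cmp 6,3)
bgt start: taken
$t7=M[16]=18
$t5=(-42)-18=-60
$t3=16+4=20
$t6=6-1=5
cmp $t6, 3  (cmp 5,3)
bgt start: taken
$t7=M[20]=24
$t5=(-60)-24=-84
$t3=20+4=24
$t6=5-1=4
cmp $t6, 3  (cmp 4,3)
bgt start: taken
$t7=M[24]=-6
$t5=(-84)-(-6)=-78
$t3=24+4=28
$t6=4-1=3
cmp $t6, 3  (cmp 3,3)
bgt start: not taken
sw $t7, (20) → M[20]=-6
halt.

-6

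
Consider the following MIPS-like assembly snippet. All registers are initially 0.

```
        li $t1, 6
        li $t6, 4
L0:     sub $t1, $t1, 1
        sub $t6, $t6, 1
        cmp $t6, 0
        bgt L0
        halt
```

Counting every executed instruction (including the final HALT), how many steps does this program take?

li $t1, 6 → $t1=6
li $t6, 4 → $t6=4
sub $t1, $t1, 1 → $t1=6-1=5
sub $t6, $t6, 1 → $t6=4-1=3
cmp $t6, 0  (cmp 3,0)
bgt L0: taken
sub $t1, $t1, 1 → $t1=5-1=4
sub $t6, $t6, 1 → $t6=3-1=2
cmp $t6, 0  (cmp 2,0)
bgt L0: taken
sub $t1, $t1, 1 → $t1=4-1=3
sub $t6, $t6, 1 → $t6=2-1=1
cmp $t6, 0  (cmp 1,0)
bgt L0: taken
sub $t1, $t1, 1 → $t1=3-1=2
sub $t6, $t6, 1 → $t6=1-1=0
cmp $t6, 0  (cmp 0,0)
bgt L0: not taken
halt.
Total executed instructions: 19.

19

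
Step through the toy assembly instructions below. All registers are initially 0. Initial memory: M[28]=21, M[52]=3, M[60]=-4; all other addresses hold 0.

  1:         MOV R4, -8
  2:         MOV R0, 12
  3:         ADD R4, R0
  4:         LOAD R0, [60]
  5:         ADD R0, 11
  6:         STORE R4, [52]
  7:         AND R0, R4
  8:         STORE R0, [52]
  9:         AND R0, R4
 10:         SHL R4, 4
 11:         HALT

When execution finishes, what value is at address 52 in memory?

4

after MOV R4, -8: R4=-8
after MOV R0, 12: R0=12
after ADD R4, R0: R4=(-8)+12=4
after LOAD R0, [60]: R0=M[60]=-4
after ADD R0, 11: R0=(-4)+11=7
STORE R4, [52] → M[52]=4
after AND R0, R4: R0=7&4=4
STORE R0, [52] → M[52]=4
after AND R0, R4: R0=4&4=4
after SHL R4, 4: R4=4<<4=64
halt.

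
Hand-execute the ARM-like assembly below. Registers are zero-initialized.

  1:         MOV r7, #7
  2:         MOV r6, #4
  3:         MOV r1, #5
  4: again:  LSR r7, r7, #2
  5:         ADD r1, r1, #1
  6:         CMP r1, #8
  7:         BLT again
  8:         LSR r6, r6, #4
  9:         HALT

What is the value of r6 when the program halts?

0

MOV r7, #7 → r7=7
MOV r6, #4 → r6=4
MOV r1, #5 → r1=5
LSR r7, r7, #2 → r7=7>>2=1
ADD r1, r1, #1 → r1=5+1=6
CMP r1, #8  (cmp 6,8)
BLT again: taken
LSR r7, r7, #2 → r7=1>>2=0
ADD r1, r1, #1 → r1=6+1=7
CMP r1, #8  (cmp 7,8)
BLT again: taken
LSR r7, r7, #2 → r7=0>>2=0
ADD r1, r1, #1 → r1=7+1=8
CMP r1, #8  (cmp 8,8)
BLT again: not taken
LSR r6, r6, #4 → r6=4>>4=0
halt.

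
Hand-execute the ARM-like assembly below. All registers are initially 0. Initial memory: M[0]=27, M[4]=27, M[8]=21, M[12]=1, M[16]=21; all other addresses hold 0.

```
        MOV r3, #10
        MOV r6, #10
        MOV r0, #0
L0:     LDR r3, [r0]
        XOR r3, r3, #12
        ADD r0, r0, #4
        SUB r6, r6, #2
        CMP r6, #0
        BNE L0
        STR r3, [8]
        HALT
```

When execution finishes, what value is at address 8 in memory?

25

MOV r3, #10 → r3=10
MOV r6, #10 → r6=10
MOV r0, #0 → r0=0
LDR r3, [r0] → r3=M[0]=27
XOR r3, r3, #12 → r3=27^12=23
ADD r0, r0, #4 → r0=0+4=4
SUB r6, r6, #2 → r6=10-2=8
CMP r6, #0  (cmp 8,0)
BNE L0: taken
LDR r3, [r0] → r3=M[4]=27
XOR r3, r3, #12 → r3=27^12=23
ADD r0, r0, #4 → r0=4+4=8
SUB r6, r6, #2 → r6=8-2=6
CMP r6, #0  (cmp 6,0)
BNE L0: taken
LDR r3, [r0] → r3=M[8]=21
XOR r3, r3, #12 → r3=21^12=25
ADD r0, r0, #4 → r0=8+4=12
SUB r6, r6, #2 → r6=6-2=4
CMP r6, #0  (cmp 4,0)
BNE L0: taken
LDR r3, [r0] → r3=M[12]=1
XOR r3, r3, #12 → r3=1^12=13
ADD r0, r0, #4 → r0=12+4=16
SUB r6, r6, #2 → r6=4-2=2
CMP r6, #0  (cmp 2,0)
BNE L0: taken
LDR r3, [r0] → r3=M[16]=21
XOR r3, r3, #12 → r3=21^12=25
ADD r0, r0, #4 → r0=16+4=20
SUB r6, r6, #2 → r6=2-2=0
CMP r6, #0  (cmp 0,0)
BNE L0: not taken
STR r3, [8] → M[8]=25
halt.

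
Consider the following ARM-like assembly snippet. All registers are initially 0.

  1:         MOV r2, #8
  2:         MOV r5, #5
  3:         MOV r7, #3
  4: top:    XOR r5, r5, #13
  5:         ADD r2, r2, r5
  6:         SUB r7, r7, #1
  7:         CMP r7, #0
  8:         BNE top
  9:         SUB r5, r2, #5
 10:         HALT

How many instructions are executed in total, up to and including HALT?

20

r2=8
r5=5
r7=3
r5=5^13=8
r2=8+8=16
r7=3-1=2
CMP r7, #0  (cmp 2,0)
BNE top: taken
r5=8^13=5
r2=16+5=21
r7=2-1=1
CMP r7, #0  (cmp 1,0)
BNE top: taken
r5=5^13=8
r2=21+8=29
r7=1-1=0
CMP r7, #0  (cmp 0,0)
BNE top: not taken
r5=29-5=24
halt.
Total executed instructions: 20.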